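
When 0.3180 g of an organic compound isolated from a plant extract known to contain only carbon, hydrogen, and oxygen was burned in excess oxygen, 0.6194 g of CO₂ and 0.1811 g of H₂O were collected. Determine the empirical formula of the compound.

C7H10O4

mol C = 0.6194 g CO₂ ÷ 44.009 g/mol = 0.014074 mol
mol H = 2 × 0.1811 g H₂O ÷ 18.015 g/mol = 0.020105 mol
mass O = 0.3180 − (0.16905 + 0.020266) = 0.12869 g → mol O = 0.12869 ÷ 15.999 = 0.0080434 mol
Divide by the smallest (0.0080434 mol): C 1.750, H 2.500, O 1.000
Multiplying each by 4 gives whole numbers: C 7.00, H 10.00, O 4.00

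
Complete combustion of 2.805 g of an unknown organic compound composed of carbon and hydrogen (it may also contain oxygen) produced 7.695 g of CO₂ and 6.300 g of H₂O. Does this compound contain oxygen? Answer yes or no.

mol C = 7.695 g CO₂ ÷ 44.009 g/mol = 0.17485 mol
mol H = 2 × 6.300 g H₂O ÷ 18.015 g/mol = 0.69942 mol
C and H together account for 2.8051 g — essentially the entire 2.805 g sample — so the compound contains no oxygen.

no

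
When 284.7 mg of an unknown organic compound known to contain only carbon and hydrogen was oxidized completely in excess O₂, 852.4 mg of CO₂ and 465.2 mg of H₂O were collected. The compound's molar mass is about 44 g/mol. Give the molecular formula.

mol C = 0.8524 g CO₂ ÷ 44.009 g/mol = 0.019369 mol
mol H = 2 × 0.4652 g H₂O ÷ 18.015 g/mol = 0.051646 mol
Divide by the smallest (0.019369 mol): C 1.000, H 2.666
Multiplying each by 3 gives whole numbers: C 3.00, H 8.00
Empirical formula: C3H8
Empirical-formula mass = 44.10 g/mol; 44 ÷ 44.10 ≈ 1, so the molecular formula is C3H8.

C3H8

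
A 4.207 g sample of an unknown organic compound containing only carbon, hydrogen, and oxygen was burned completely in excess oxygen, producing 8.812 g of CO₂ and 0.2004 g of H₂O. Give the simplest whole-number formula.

mol C = 8.812 g CO₂ ÷ 44.009 g/mol = 0.20023 mol
mol H = 2 × 0.2004 g H₂O ÷ 18.015 g/mol = 0.022248 mol
mass O = 4.207 − (2.4050 + 0.022426) = 1.7796 g → mol O = 1.7796 ÷ 15.999 = 0.11123 mol
Divide by the smallest (0.022248 mol): C 9.000, H 1.000, O 5.000

C9HO5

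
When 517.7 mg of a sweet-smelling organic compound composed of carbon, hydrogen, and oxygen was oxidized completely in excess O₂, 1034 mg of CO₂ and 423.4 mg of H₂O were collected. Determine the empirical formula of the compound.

mol C = 1.034 g CO₂ ÷ 44.009 g/mol = 0.023495 mol
mol H = 2 × 0.4234 g H₂O ÷ 18.015 g/mol = 0.047005 mol
mass O = 0.5177 − (0.28220 + 0.047381) = 0.18812 g → mol O = 0.18812 ÷ 15.999 = 0.011758 mol
Divide by the smallest (0.011758 mol): C 1.998, H 3.998, O 1.000

C2H4O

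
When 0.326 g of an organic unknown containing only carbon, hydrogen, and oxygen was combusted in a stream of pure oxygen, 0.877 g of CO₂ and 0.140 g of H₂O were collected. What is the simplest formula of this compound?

mol C = 0.877 g CO₂ ÷ 44.009 g/mol = 0.01993 mol
mol H = 2 × 0.140 g H₂O ÷ 18.015 g/mol = 0.01554 mol
mass O = 0.326 − (0.2394 + 0.01567) = 0.07098 g → mol O = 0.07098 ÷ 15.999 = 0.004437 mol
Divide by the smallest (0.004437 mol): C 4.492, H 3.503, O 1.000
Multiplying each by 2 gives whole numbers: C 8.98, H 7.01, O 2.00

C9H7O2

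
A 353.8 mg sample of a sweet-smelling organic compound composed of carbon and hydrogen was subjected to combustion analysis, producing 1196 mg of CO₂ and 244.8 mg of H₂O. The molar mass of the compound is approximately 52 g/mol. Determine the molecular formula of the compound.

mol C = 1.196 g CO₂ ÷ 44.009 g/mol = 0.027176 mol
mol H = 2 × 0.2448 g H₂O ÷ 18.015 g/mol = 0.027177 mol
Divide by the smallest (0.027176 mol): C 1.000, H 1.000
Empirical formula: CH
Empirical-formula mass = 13.02 g/mol; 52 ÷ 13.02 ≈ 4, so the molecular formula is C4H4.

C4H4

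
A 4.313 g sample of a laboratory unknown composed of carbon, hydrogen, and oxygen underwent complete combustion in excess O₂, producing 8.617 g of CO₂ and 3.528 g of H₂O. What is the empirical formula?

C2H4O

mol C = 8.617 g CO₂ ÷ 44.009 g/mol = 0.19580 mol
mol H = 2 × 3.528 g H₂O ÷ 18.015 g/mol = 0.39167 mol
mass O = 4.313 − (2.3518 + 0.39481) = 1.5664 g → mol O = 1.5664 ÷ 15.999 = 0.097908 mol
Divide by the smallest (0.097908 mol): C 2.000, H 4.000, O 1.000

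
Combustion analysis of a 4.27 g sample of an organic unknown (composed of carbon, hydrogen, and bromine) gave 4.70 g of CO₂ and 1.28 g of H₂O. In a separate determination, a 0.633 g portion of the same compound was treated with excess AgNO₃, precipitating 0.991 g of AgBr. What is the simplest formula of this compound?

mol C = 4.70 g CO₂ ÷ 44.009 g/mol = 0.1068 mol
mol H = 2 × 1.28 g H₂O ÷ 18.015 g/mol = 0.1421 mol
From the AgBr data: mol Br per gram of compound = (0.991 ÷ 187.772) ÷ 0.633 = 0.008338 mol/g, so in the 4.27 g combustion sample mol Br = 0.03560 mol
Divide by the smallest (0.03560 mol): C 3.000, H 3.992, Br 1.000

C3H4Br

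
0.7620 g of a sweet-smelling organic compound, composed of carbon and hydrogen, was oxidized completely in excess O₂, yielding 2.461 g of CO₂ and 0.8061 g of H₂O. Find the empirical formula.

mol C = 2.461 g CO₂ ÷ 44.009 g/mol = 0.055920 mol
mol H = 2 × 0.8061 g H₂O ÷ 18.015 g/mol = 0.089492 mol
Divide by the smallest (0.055920 mol): C 1.000, H 1.600
Multiplying each by 5 gives whole numbers: C 5.00, H 8.00

C5H8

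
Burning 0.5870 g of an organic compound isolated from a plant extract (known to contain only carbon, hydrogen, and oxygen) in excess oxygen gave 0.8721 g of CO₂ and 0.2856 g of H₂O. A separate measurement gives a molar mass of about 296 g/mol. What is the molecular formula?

C10H16O10

mol C = 0.8721 g CO₂ ÷ 44.009 g/mol = 0.019816 mol
mol H = 2 × 0.2856 g H₂O ÷ 18.015 g/mol = 0.031707 mol
mass O = 0.5870 − (0.23801 + 0.031961) = 0.31702 g → mol O = 0.31702 ÷ 15.999 = 0.019815 mol
Divide by the smallest (0.019815 mol): C 1.000, H 1.600, O 1.000
Multiplying each by 5 gives whole numbers: C 5.00, H 8.00, O 5.00
Empirical formula: C5H8O5
Empirical-formula mass = 148.11 g/mol; 296 ÷ 148.11 ≈ 2, so the molecular formula is C10H16O10.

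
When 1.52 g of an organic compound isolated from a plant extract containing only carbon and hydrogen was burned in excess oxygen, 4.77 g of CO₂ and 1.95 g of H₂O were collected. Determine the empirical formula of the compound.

mol C = 4.77 g CO₂ ÷ 44.009 g/mol = 0.1084 mol
mol H = 2 × 1.95 g H₂O ÷ 18.015 g/mol = 0.2165 mol
Divide by the smallest (0.1084 mol): C 1.000, H 1.997

CH2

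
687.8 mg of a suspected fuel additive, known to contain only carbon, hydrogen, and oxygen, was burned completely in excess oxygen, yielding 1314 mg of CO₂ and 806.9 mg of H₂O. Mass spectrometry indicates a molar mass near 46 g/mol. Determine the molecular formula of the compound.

C2H6O

mol C = 1.314 g CO₂ ÷ 44.009 g/mol = 0.029858 mol
mol H = 2 × 0.8069 g H₂O ÷ 18.015 g/mol = 0.089581 mol
mass O = 0.6878 − (0.35862 + 0.090298) = 0.23888 g → mol O = 0.23888 ÷ 15.999 = 0.014931 mol
Divide by the smallest (0.014931 mol): C 2.000, H 6.000, O 1.000
Empirical formula: C2H6O
Empirical-formula mass = 46.07 g/mol; 46 ÷ 46.07 ≈ 1, so the molecular formula is C2H6O.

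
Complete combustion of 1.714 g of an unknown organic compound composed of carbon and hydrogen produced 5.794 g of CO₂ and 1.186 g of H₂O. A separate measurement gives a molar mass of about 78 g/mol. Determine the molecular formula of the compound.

mol C = 5.794 g CO₂ ÷ 44.009 g/mol = 0.13165 mol
mol H = 2 × 1.186 g H₂O ÷ 18.015 g/mol = 0.13167 mol
Divide by the smallest (0.13165 mol): C 1.000, H 1.000
Empirical formula: CH
Empirical-formula mass = 13.02 g/mol; 78 ÷ 13.02 ≈ 6, so the molecular formula is C6H6.

C6H6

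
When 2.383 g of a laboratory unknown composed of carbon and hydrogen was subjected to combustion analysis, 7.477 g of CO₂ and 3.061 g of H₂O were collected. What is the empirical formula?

mol C = 7.477 g CO₂ ÷ 44.009 g/mol = 0.16990 mol
mol H = 2 × 3.061 g H₂O ÷ 18.015 g/mol = 0.33983 mol
Divide by the smallest (0.16990 mol): C 1.000, H 2.000

CH2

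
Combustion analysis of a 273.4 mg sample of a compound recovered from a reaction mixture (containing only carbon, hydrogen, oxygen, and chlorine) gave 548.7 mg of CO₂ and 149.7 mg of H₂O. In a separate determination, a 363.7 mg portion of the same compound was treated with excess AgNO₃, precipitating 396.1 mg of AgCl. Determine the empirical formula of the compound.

C6H8ClO

mol C = 0.5487 g CO₂ ÷ 44.009 g/mol = 0.012468 mol
mol H = 2 × 0.1497 g H₂O ÷ 18.015 g/mol = 0.016619 mol
From the AgCl data: mol Cl per gram of compound = (0.3961 ÷ 143.318) ÷ 0.3637 = 0.0075991 mol/g, so in the 0.2734 g combustion sample mol Cl = 0.0020776 mol
mass O = 0.2734 − (0.14975 + 0.016752 + 0.073650) = 0.033245 g → mol O = 0.033245 ÷ 15.999 = 0.0020779 mol
Divide by the smallest (0.0020776 mol): C 6.001, H 7.999, Cl 1.000, O 1.000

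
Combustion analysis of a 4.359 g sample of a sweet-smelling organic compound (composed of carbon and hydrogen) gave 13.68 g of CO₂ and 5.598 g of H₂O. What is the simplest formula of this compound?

CH2

mol C = 13.68 g CO₂ ÷ 44.009 g/mol = 0.31085 mol
mol H = 2 × 5.598 g H₂O ÷ 18.015 g/mol = 0.62148 mol
Divide by the smallest (0.31085 mol): C 1.000, H 1.999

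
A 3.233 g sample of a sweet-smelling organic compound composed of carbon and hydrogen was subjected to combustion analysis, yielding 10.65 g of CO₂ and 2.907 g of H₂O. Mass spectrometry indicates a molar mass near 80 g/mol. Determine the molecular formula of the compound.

C6H8

mol C = 10.65 g CO₂ ÷ 44.009 g/mol = 0.24200 mol
mol H = 2 × 2.907 g H₂O ÷ 18.015 g/mol = 0.32273 mol
Divide by the smallest (0.24200 mol): C 1.000, H 1.334
Multiplying each by 3 gives whole numbers: C 3.00, H 4.00
Empirical formula: C3H4
Empirical-formula mass = 40.06 g/mol; 80 ÷ 40.06 ≈ 2, so the molecular formula is C6H8.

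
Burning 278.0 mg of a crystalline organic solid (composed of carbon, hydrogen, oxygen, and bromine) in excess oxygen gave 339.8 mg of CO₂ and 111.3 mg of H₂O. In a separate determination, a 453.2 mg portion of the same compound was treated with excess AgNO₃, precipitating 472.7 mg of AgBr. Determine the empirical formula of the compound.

C5H8BrO2

mol C = 0.3398 g CO₂ ÷ 44.009 g/mol = 0.0077211 mol
mol H = 2 × 0.1113 g H₂O ÷ 18.015 g/mol = 0.012356 mol
From the AgBr data: mol Br per gram of compound = (0.4727 ÷ 187.772) ÷ 0.4532 = 0.0055548 mol/g, so in the 0.2780 g combustion sample mol Br = 0.0015442 mol
mass O = 0.2780 − (0.092739 + 0.012455 + 0.12339) = 0.049417 g → mol O = 0.049417 ÷ 15.999 = 0.0030887 mol
Divide by the smallest (0.0015442 mol): C 5.000, H 8.002, Br 1.000, O 2.000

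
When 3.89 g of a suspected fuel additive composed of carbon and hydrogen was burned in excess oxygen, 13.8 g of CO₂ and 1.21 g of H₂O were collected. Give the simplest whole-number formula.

C7H3

mol C = 13.8 g CO₂ ÷ 44.009 g/mol = 0.3136 mol
mol H = 2 × 1.21 g H₂O ÷ 18.015 g/mol = 0.1343 mol
Divide by the smallest (0.1343 mol): C 2.334, H 1.000
Multiplying each by 3 gives whole numbers: C 7.00, H 3.00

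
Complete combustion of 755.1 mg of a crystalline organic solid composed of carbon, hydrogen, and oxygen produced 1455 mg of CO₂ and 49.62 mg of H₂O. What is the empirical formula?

C6HO4

mol C = 1.455 g CO₂ ÷ 44.009 g/mol = 0.033061 mol
mol H = 2 × 0.04962 g H₂O ÷ 18.015 g/mol = 0.0055087 mol
mass O = 0.7551 − (0.39710 + 0.0055528) = 0.35245 g → mol O = 0.35245 ÷ 15.999 = 0.022029 mol
Divide by the smallest (0.0055087 mol): C 6.002, H 1.000, O 3.999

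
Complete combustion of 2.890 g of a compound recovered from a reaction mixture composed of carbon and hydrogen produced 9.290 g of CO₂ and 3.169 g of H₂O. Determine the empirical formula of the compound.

C3H5

mol C = 9.290 g CO₂ ÷ 44.009 g/mol = 0.21109 mol
mol H = 2 × 3.169 g H₂O ÷ 18.015 g/mol = 0.35182 mol
Divide by the smallest (0.21109 mol): C 1.000, H 1.667
Multiplying each by 3 gives whole numbers: C 3.00, H 5.00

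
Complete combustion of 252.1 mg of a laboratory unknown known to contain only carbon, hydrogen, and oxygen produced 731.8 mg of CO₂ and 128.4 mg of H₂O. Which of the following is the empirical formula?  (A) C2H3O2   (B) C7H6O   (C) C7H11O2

mol C = 0.7318 g CO₂ ÷ 44.009 g/mol = 0.016628 mol
mol H = 2 × 0.1284 g H₂O ÷ 18.015 g/mol = 0.014255 mol
mass O = 0.2521 − (0.19972 + 0.014369) = 0.038007 g → mol O = 0.038007 ÷ 15.999 = 0.0023756 mol
Divide by the smallest (0.0023756 mol): C 7.000, H 6.000, O 1.000

(B) C7H6O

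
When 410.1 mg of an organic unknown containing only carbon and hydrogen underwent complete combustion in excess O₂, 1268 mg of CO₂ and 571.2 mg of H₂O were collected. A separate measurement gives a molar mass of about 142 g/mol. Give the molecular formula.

C10H22

mol C = 1.268 g CO₂ ÷ 44.009 g/mol = 0.028812 mol
mol H = 2 × 0.5712 g H₂O ÷ 18.015 g/mol = 0.063414 mol
Divide by the smallest (0.028812 mol): C 1.000, H 2.201
Multiplying each by 5 gives whole numbers: C 5.00, H 11.00
Empirical formula: C5H11
Empirical-formula mass = 71.14 g/mol; 142 ÷ 71.14 ≈ 2, so the molecular formula is C10H22.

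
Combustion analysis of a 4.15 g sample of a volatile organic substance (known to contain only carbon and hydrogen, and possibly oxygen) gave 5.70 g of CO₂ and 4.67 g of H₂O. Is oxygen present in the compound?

mol C = 5.70 g CO₂ ÷ 44.009 g/mol = 0.1295 mol
mol H = 2 × 4.67 g H₂O ÷ 18.015 g/mol = 0.5185 mol
C and H account for only 2.078 g of the 4.15 g sample; the remaining 2.072 g must be oxygen.

yes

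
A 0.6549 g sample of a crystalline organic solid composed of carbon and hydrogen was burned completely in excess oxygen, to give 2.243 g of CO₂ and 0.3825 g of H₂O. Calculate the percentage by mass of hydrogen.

mol C = 2.243 g CO₂ ÷ 44.009 g/mol = 0.050967 mol
mol H = 2 × 0.3825 g H₂O ÷ 18.015 g/mol = 0.042465 mol
mass % H = 0.042804 g ÷ 0.6549 g × 100%

6.54%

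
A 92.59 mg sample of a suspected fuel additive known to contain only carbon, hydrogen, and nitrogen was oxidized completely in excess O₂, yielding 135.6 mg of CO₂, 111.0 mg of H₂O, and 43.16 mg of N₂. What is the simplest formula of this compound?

mol C = 0.1356 g CO₂ ÷ 44.009 g/mol = 0.0030812 mol
mol H = 2 × 0.1110 g H₂O ÷ 18.015 g/mol = 0.012323 mol
mol N = 2 × 0.04316 g N₂ ÷ 28.014 g/mol = 0.0030813 mol
Divide by the smallest (0.0030812 mol): C 1.000, H 3.999, N 1.000

CH4N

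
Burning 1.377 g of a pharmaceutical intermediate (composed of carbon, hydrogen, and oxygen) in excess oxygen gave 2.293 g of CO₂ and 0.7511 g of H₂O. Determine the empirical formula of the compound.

mol C = 2.293 g CO₂ ÷ 44.009 g/mol = 0.052103 mol
mol H = 2 × 0.7511 g H₂O ÷ 18.015 g/mol = 0.083386 mol
mass O = 1.377 − (0.62581 + 0.084053) = 0.66714 g → mol O = 0.66714 ÷ 15.999 = 0.041699 mol
Divide by the smallest (0.041699 mol): C 1.250, H 2.000, O 1.000
Multiplying each by 4 gives whole numbers: C 5.00, H 8.00, O 4.00

C5H8O4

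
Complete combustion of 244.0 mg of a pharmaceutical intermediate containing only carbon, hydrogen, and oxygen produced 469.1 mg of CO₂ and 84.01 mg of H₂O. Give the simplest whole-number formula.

mol C = 0.4691 g CO₂ ÷ 44.009 g/mol = 0.010659 mol
mol H = 2 × 0.08401 g H₂O ÷ 18.015 g/mol = 0.0093267 mol
mass O = 0.2440 − (0.12803 + 0.0094013) = 0.10657 g → mol O = 0.10657 ÷ 15.999 = 0.0066611 mol
Divide by the smallest (0.0066611 mol): C 1.600, H 1.400, O 1.000
Multiplying each by 5 gives whole numbers: C 8.00, H 7.00, O 5.00

C8H7O5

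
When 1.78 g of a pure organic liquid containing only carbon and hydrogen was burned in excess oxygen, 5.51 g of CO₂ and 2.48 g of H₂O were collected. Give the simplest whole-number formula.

mol C = 5.51 g CO₂ ÷ 44.009 g/mol = 0.1252 mol
mol H = 2 × 2.48 g H₂O ÷ 18.015 g/mol = 0.2753 mol
Divide by the smallest (0.1252 mol): C 1.000, H 2.199
Multiplying each by 5 gives whole numbers: C 5.00, H 11.00

C5H11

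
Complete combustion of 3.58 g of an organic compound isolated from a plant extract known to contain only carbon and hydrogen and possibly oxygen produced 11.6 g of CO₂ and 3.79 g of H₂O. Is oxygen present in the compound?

no

mol C = 11.6 g CO₂ ÷ 44.009 g/mol = 0.2636 mol
mol H = 2 × 3.79 g H₂O ÷ 18.015 g/mol = 0.4208 mol
C and H together account for 3.590 g — essentially the entire 3.58 g sample — so the compound contains no oxygen.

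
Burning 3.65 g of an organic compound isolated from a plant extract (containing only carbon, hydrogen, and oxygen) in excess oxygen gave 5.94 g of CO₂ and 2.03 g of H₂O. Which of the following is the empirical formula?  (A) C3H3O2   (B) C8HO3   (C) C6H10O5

mol C = 5.94 g CO₂ ÷ 44.009 g/mol = 0.1350 mol
mol H = 2 × 2.03 g H₂O ÷ 18.015 g/mol = 0.2254 mol
mass O = 3.65 − (1.621 + 0.2272) = 1.802 g → mol O = 1.802 ÷ 15.999 = 0.1126 mol
Divide by the smallest (0.1126 mol): C 1.199, H 2.001, O 1.000
Multiplying each by 5 gives whole numbers: C 5.99, H 10.01, O 5.00

(C) C6H10O5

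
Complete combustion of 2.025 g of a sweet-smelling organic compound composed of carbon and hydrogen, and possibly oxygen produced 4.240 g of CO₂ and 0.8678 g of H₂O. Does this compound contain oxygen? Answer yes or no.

yes

mol C = 4.240 g CO₂ ÷ 44.009 g/mol = 0.096344 mol
mol H = 2 × 0.8678 g H₂O ÷ 18.015 g/mol = 0.096342 mol
C and H account for only 1.2543 g of the 2.025 g sample; the remaining 0.77070 g must be oxygen.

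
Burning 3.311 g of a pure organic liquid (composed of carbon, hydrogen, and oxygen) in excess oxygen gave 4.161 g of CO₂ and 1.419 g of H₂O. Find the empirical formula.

mol C = 4.161 g CO₂ ÷ 44.009 g/mol = 0.094549 mol
mol H = 2 × 1.419 g H₂O ÷ 18.015 g/mol = 0.15754 mol
mass O = 3.311 − (1.1356 + 0.15880) = 2.0166 g → mol O = 2.0166 ÷ 15.999 = 0.12604 mol
Divide by the smallest (0.094549 mol): C 1.000, H 1.666, O 1.333
Multiplying each by 3 gives whole numbers: C 3.00, H 5.00, O 4.00

C3H5O4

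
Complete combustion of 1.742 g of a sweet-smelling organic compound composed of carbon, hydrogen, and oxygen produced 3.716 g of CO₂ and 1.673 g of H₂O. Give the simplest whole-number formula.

C5H11O2

mol C = 3.716 g CO₂ ÷ 44.009 g/mol = 0.084437 mol
mol H = 2 × 1.673 g H₂O ÷ 18.015 g/mol = 0.18573 mol
mass O = 1.742 − (1.0142 + 0.18722) = 0.54060 g → mol O = 0.54060 ÷ 15.999 = 0.033790 mol
Divide by the smallest (0.033790 mol): C 2.499, H 5.497, O 1.000
Multiplying each by 2 gives whole numbers: C 5.00, H 10.99, O 2.00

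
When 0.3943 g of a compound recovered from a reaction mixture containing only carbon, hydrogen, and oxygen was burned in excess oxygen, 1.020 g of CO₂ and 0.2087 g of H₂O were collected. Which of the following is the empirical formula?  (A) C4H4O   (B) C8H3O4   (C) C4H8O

(A) C4H4O

mol C = 1.020 g CO₂ ÷ 44.009 g/mol = 0.023177 mol
mol H = 2 × 0.2087 g H₂O ÷ 18.015 g/mol = 0.023170 mol
mass O = 0.3943 − (0.27838 + 0.023355) = 0.092565 g → mol O = 0.092565 ÷ 15.999 = 0.0057857 mol
Divide by the smallest (0.0057857 mol): C 4.006, H 4.005, O 1.000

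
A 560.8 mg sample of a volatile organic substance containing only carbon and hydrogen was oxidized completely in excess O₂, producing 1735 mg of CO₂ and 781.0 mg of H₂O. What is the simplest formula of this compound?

mol C = 1.735 g CO₂ ÷ 44.009 g/mol = 0.039424 mol
mol H = 2 × 0.7810 g H₂O ÷ 18.015 g/mol = 0.086706 mol
Divide by the smallest (0.039424 mol): C 1.000, H 2.199
Multiplying each by 5 gives whole numbers: C 5.00, H 11.00

C5H11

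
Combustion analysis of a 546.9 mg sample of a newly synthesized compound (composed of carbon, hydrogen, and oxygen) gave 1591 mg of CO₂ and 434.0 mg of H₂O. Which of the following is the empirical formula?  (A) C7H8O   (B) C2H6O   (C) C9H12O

mol C = 1.591 g CO₂ ÷ 44.009 g/mol = 0.036152 mol
mol H = 2 × 0.4340 g H₂O ÷ 18.015 g/mol = 0.048182 mol
mass O = 0.5469 − (0.43422 + 0.048568) = 0.064114 g → mol O = 0.064114 ÷ 15.999 = 0.0040074 mol
Divide by the smallest (0.0040074 mol): C 9.021, H 12.023, O 1.000

(C) C9H12O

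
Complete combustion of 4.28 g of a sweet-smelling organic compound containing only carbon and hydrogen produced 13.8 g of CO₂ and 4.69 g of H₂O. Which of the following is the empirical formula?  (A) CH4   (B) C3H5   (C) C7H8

mol C = 13.8 g CO₂ ÷ 44.009 g/mol = 0.3136 mol
mol H = 2 × 4.69 g H₂O ÷ 18.015 g/mol = 0.5207 mol
Divide by the smallest (0.3136 mol): C 1.000, H 1.660
Multiplying each by 3 gives whole numbers: C 3.00, H 4.98

(B) C3H5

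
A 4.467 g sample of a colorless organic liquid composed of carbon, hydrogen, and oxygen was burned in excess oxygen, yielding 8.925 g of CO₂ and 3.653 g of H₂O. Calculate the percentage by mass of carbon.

54.53%

mol C = 8.925 g CO₂ ÷ 44.009 g/mol = 0.20280 mol
mol H = 2 × 3.653 g H₂O ÷ 18.015 g/mol = 0.40555 mol
mass O = 4.467 − (2.4358 + 0.40880) = 1.6224 g → mol O = 1.6224 ÷ 15.999 = 0.10141 mol
mass % C = 2.4358 g ÷ 4.467 g × 100%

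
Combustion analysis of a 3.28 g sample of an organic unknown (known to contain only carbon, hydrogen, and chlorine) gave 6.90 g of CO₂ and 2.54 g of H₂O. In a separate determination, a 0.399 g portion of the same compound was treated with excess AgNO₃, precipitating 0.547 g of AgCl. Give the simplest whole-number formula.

C5H9Cl

mol C = 6.90 g CO₂ ÷ 44.009 g/mol = 0.1568 mol
mol H = 2 × 2.54 g H₂O ÷ 18.015 g/mol = 0.2820 mol
From the AgCl data: mol Cl per gram of compound = (0.547 ÷ 143.318) ÷ 0.399 = 0.009566 mol/g, so in the 3.28 g combustion sample mol Cl = 0.03138 mol
Divide by the smallest (0.03138 mol): C 4.997, H 8.988, Cl 1.000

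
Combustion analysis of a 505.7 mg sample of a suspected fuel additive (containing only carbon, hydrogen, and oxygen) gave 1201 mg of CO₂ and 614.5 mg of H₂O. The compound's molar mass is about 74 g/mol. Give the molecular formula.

C4H10O

mol C = 1.201 g CO₂ ÷ 44.009 g/mol = 0.027290 mol
mol H = 2 × 0.6145 g H₂O ÷ 18.015 g/mol = 0.068221 mol
mass O = 0.5057 − (0.32778 + 0.068767) = 0.10915 g → mol O = 0.10915 ÷ 15.999 = 0.0068226 mol
Divide by the smallest (0.0068226 mol): C 4.000, H 9.999, O 1.000
Empirical formula: C4H10O
Empirical-formula mass = 74.12 g/mol; 74 ÷ 74.12 ≈ 1, so the molecular formula is C4H10O.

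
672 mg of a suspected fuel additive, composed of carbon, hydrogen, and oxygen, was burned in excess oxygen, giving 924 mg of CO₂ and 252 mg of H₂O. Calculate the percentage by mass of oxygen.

58.3%

mol C = 0.924 g CO₂ ÷ 44.009 g/mol = 0.02100 mol
mol H = 2 × 0.252 g H₂O ÷ 18.015 g/mol = 0.02798 mol
mass O = 0.672 − (0.2522 + 0.02820) = 0.3916 g → mol O = 0.3916 ÷ 15.999 = 0.02448 mol
mass % O = 0.3916 g ÷ 0.672 g × 100%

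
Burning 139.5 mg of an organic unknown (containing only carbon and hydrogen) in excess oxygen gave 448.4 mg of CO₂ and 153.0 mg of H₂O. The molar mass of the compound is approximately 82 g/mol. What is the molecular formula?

C6H10

mol C = 0.4484 g CO₂ ÷ 44.009 g/mol = 0.010189 mol
mol H = 2 × 0.1530 g H₂O ÷ 18.015 g/mol = 0.016986 mol
Divide by the smallest (0.010189 mol): C 1.000, H 1.667
Multiplying each by 3 gives whole numbers: C 3.00, H 5.00
Empirical formula: C3H5
Empirical-formula mass = 41.07 g/mol; 82 ÷ 41.07 ≈ 2, so the molecular formula is C6H10.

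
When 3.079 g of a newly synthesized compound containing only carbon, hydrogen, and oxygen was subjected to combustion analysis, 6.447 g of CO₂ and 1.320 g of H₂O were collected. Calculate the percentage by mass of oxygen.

38.06%

mol C = 6.447 g CO₂ ÷ 44.009 g/mol = 0.14649 mol
mol H = 2 × 1.320 g H₂O ÷ 18.015 g/mol = 0.14654 mol
mass O = 3.079 − (1.7595 + 0.14772) = 1.1718 g → mol O = 1.1718 ÷ 15.999 = 0.073239 mol
mass % O = 1.1718 g ÷ 3.079 g × 100%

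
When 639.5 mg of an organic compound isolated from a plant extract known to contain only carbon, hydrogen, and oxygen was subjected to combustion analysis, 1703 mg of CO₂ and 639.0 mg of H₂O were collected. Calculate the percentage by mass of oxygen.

16.14%

mol C = 1.703 g CO₂ ÷ 44.009 g/mol = 0.038697 mol
mol H = 2 × 0.6390 g H₂O ÷ 18.015 g/mol = 0.070941 mol
mass O = 0.6395 − (0.46479 + 0.071508) = 0.10321 g → mol O = 0.10321 ÷ 15.999 = 0.0064508 mol
mass % O = 0.10321 g ÷ 0.6395 g × 100%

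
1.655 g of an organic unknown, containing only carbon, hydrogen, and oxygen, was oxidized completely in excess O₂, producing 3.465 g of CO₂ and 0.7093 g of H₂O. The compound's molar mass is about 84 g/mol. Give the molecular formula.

mol C = 3.465 g CO₂ ÷ 44.009 g/mol = 0.078734 mol
mol H = 2 × 0.7093 g H₂O ÷ 18.015 g/mol = 0.078745 mol
mass O = 1.655 − (0.94567 + 0.079375) = 0.62995 g → mol O = 0.62995 ÷ 15.999 = 0.039374 mol
Divide by the smallest (0.039374 mol): C 2.000, H 2.000, O 1.000
Empirical formula: C2H2O
Empirical-formula mass = 42.04 g/mol; 84 ÷ 42.04 ≈ 2, so the molecular formula is C4H4O2.

C4H4O2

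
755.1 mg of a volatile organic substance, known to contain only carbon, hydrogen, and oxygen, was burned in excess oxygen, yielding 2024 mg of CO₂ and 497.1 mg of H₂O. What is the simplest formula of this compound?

C5H6O

mol C = 2.024 g CO₂ ÷ 44.009 g/mol = 0.045991 mol
mol H = 2 × 0.4971 g H₂O ÷ 18.015 g/mol = 0.055187 mol
mass O = 0.7551 − (0.55239 + 0.055629) = 0.14708 g → mol O = 0.14708 ÷ 15.999 = 0.0091930 mol
Divide by the smallest (0.0091930 mol): C 5.003, H 6.003, O 1.000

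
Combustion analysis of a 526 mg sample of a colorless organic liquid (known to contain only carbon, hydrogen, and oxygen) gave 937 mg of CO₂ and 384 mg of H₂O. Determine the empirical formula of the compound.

C3H6O2

mol C = 0.937 g CO₂ ÷ 44.009 g/mol = 0.02129 mol
mol H = 2 × 0.384 g H₂O ÷ 18.015 g/mol = 0.04263 mol
mass O = 0.526 − (0.2557 + 0.04297) = 0.2273 g → mol O = 0.2273 ÷ 15.999 = 0.01421 mol
Divide by the smallest (0.01421 mol): C 1.499, H 3.001, O 1.000
Multiplying each by 2 gives whole numbers: C 3.00, H 6.00, O 2.00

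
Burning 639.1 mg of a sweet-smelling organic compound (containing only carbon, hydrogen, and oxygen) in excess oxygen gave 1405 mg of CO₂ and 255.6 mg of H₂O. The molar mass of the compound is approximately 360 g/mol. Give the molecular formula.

mol C = 1.405 g CO₂ ÷ 44.009 g/mol = 0.031925 mol
mol H = 2 × 0.2556 g H₂O ÷ 18.015 g/mol = 0.028376 mol
mass O = 0.6391 − (0.38345 + 0.028603) = 0.22704 g → mol O = 0.22704 ÷ 15.999 = 0.014191 mol
Divide by the smallest (0.014191 mol): C 2.250, H 2.000, O 1.000
Multiplying each by 4 gives whole numbers: C 9.00, H 8.00, O 4.00
Empirical formula: C9H8O4
Empirical-formula mass = 180.16 g/mol; 360 ÷ 180.16 ≈ 2, so the molecular formula is C18H16O8.

C18H16O8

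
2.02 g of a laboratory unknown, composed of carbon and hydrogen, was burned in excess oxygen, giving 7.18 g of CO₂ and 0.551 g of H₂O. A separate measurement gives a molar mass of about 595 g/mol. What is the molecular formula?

C48H18

mol C = 7.18 g CO₂ ÷ 44.009 g/mol = 0.1631 mol
mol H = 2 × 0.551 g H₂O ÷ 18.015 g/mol = 0.06117 mol
Divide by the smallest (0.06117 mol): C 2.667, H 1.000
Multiplying each by 3 gives whole numbers: C 8.00, H 3.00
Empirical formula: C8H3
Empirical-formula mass = 99.11 g/mol; 595 ÷ 99.11 ≈ 6, so the molecular formula is C48H18.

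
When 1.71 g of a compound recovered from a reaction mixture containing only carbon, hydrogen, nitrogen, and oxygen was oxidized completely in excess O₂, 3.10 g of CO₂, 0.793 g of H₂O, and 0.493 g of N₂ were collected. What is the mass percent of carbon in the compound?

49.5%

mol C = 3.10 g CO₂ ÷ 44.009 g/mol = 0.07044 mol
mol H = 2 × 0.793 g H₂O ÷ 18.015 g/mol = 0.08804 mol
mol N = 2 × 0.493 g N₂ ÷ 28.014 g/mol = 0.03520 mol
mass O = 1.71 − (0.8461 + 0.08874 + 0.4930) = 0.2822 g → mol O = 0.2822 ÷ 15.999 = 0.01764 mol
mass % C = 0.8461 g ÷ 1.71 g × 100%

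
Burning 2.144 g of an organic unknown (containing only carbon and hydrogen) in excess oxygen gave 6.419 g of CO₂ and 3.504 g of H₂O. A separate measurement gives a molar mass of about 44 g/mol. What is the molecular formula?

C3H8

mol C = 6.419 g CO₂ ÷ 44.009 g/mol = 0.14586 mol
mol H = 2 × 3.504 g H₂O ÷ 18.015 g/mol = 0.38901 mol
Divide by the smallest (0.14586 mol): C 1.000, H 2.667
Multiplying each by 3 gives whole numbers: C 3.00, H 8.00
Empirical formula: C3H8
Empirical-formula mass = 44.10 g/mol; 44 ÷ 44.10 ≈ 1, so the molecular formula is C3H8.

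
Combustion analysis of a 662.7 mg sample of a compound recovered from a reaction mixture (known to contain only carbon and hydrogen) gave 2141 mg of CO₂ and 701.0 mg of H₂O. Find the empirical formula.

C5H8

mol C = 2.141 g CO₂ ÷ 44.009 g/mol = 0.048649 mol
mol H = 2 × 0.7010 g H₂O ÷ 18.015 g/mol = 0.077824 mol
Divide by the smallest (0.048649 mol): C 1.000, H 1.600
Multiplying each by 5 gives whole numbers: C 5.00, H 8.00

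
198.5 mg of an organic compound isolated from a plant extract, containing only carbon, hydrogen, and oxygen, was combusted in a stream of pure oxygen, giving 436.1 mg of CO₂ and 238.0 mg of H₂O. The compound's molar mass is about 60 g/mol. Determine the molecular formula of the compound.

C3H8O

mol C = 0.4361 g CO₂ ÷ 44.009 g/mol = 0.0099093 mol
mol H = 2 × 0.2380 g H₂O ÷ 18.015 g/mol = 0.026422 mol
mass O = 0.1985 − (0.11902 + 0.026634) = 0.052845 g → mol O = 0.052845 ÷ 15.999 = 0.0033030 mol
Divide by the smallest (0.0033030 mol): C 3.000, H 7.999, O 1.000
Empirical formula: C3H8O
Empirical-formula mass = 60.10 g/mol; 60 ÷ 60.10 ≈ 1, so the molecular formula is C3H8O.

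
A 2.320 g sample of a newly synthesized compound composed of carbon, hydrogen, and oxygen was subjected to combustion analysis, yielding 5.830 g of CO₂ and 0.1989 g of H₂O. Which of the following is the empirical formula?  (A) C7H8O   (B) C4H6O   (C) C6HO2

mol C = 5.830 g CO₂ ÷ 44.009 g/mol = 0.13247 mol
mol H = 2 × 0.1989 g H₂O ÷ 18.015 g/mol = 0.022082 mol
mass O = 2.320 − (1.5911 + 0.022258) = 0.70661 g → mol O = 0.70661 ÷ 15.999 = 0.044166 mol
Divide by the smallest (0.022082 mol): C 5.999, H 1.000, O 2.000

(C) C6HO2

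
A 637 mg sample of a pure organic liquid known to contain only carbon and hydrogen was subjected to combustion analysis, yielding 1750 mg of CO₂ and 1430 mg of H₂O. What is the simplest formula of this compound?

mol C = 1.75 g CO₂ ÷ 44.009 g/mol = 0.03976 mol
mol H = 2 × 1.43 g H₂O ÷ 18.015 g/mol = 0.1588 mol
Divide by the smallest (0.03976 mol): C 1.000, H 3.992

CH4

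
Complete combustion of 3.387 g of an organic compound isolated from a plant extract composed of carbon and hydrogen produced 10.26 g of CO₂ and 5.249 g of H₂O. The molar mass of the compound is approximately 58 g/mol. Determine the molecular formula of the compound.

C4H10

mol C = 10.26 g CO₂ ÷ 44.009 g/mol = 0.23313 mol
mol H = 2 × 5.249 g H₂O ÷ 18.015 g/mol = 0.58274 mol
Divide by the smallest (0.23313 mol): C 1.000, H 2.500
Multiplying each by 2 gives whole numbers: C 2.00, H 5.00
Empirical formula: C2H5
Empirical-formula mass = 29.06 g/mol; 58 ÷ 29.06 ≈ 2, so the molecular formula is C4H10.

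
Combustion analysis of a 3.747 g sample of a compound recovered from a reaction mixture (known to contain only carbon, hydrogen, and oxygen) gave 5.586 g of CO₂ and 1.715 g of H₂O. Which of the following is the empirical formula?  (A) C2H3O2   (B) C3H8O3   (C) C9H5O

(A) C2H3O2

mol C = 5.586 g CO₂ ÷ 44.009 g/mol = 0.12693 mol
mol H = 2 × 1.715 g H₂O ÷ 18.015 g/mol = 0.19040 mol
mass O = 3.747 − (1.5245 + 0.19192) = 2.0305 g → mol O = 2.0305 ÷ 15.999 = 0.12692 mol
Divide by the smallest (0.12692 mol): C 1.000, H 1.500, O 1.000
Multiplying each by 2 gives whole numbers: C 2.00, H 3.00, O 2.00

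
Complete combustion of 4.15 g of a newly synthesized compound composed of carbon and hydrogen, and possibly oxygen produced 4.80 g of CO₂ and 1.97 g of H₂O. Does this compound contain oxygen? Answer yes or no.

yes

mol C = 4.80 g CO₂ ÷ 44.009 g/mol = 0.1091 mol
mol H = 2 × 1.97 g H₂O ÷ 18.015 g/mol = 0.2187 mol
C and H account for only 1.530 g of the 4.15 g sample; the remaining 2.620 g must be oxygen.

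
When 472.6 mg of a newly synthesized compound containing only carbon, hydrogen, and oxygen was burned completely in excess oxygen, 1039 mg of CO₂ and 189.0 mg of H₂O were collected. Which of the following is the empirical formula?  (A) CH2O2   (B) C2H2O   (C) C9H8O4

mol C = 1.039 g CO₂ ÷ 44.009 g/mol = 0.023609 mol
mol H = 2 × 0.1890 g H₂O ÷ 18.015 g/mol = 0.020983 mol
mass O = 0.4726 − (0.28357 + 0.021150) = 0.16788 g → mol O = 0.16788 ÷ 15.999 = 0.010493 mol
Divide by the smallest (0.010493 mol): C 2.250, H 2.000, O 1.000
Multiplying each by 4 gives whole numbers: C 9.00, H 8.00, O 4.00

(C) C9H8O4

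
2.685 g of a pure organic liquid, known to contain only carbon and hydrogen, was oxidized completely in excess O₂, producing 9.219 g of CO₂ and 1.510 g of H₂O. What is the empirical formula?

C5H4

mol C = 9.219 g CO₂ ÷ 44.009 g/mol = 0.20948 mol
mol H = 2 × 1.510 g H₂O ÷ 18.015 g/mol = 0.16764 mol
Divide by the smallest (0.16764 mol): C 1.250, H 1.000
Multiplying each by 4 gives whole numbers: C 5.00, H 4.00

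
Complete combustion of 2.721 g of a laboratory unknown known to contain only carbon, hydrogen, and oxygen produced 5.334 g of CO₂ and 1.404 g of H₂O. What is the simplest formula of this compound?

mol C = 5.334 g CO₂ ÷ 44.009 g/mol = 0.12120 mol
mol H = 2 × 1.404 g H₂O ÷ 18.015 g/mol = 0.15587 mol
mass O = 2.721 − (1.4558 + 0.15712) = 1.1081 g → mol O = 1.1081 ÷ 15.999 = 0.069262 mol
Divide by the smallest (0.069262 mol): C 1.750, H 2.250, O 1.000
Multiplying each by 4 gives whole numbers: C 7.00, H 9.00, O 4.00

C7H9O4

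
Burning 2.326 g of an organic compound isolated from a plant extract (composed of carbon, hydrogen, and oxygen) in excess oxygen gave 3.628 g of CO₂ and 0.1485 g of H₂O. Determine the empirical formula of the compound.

mol C = 3.628 g CO₂ ÷ 44.009 g/mol = 0.082438 mol
mol H = 2 × 0.1485 g H₂O ÷ 18.015 g/mol = 0.016486 mol
mass O = 2.326 − (0.99016 + 0.016618) = 1.3192 g → mol O = 1.3192 ÷ 15.999 = 0.082457 mol
Divide by the smallest (0.016486 mol): C 5.000, H 1.000, O 5.002

C5HO5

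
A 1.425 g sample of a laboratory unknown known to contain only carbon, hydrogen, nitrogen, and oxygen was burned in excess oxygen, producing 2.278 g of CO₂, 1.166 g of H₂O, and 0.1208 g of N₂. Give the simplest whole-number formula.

mol C = 2.278 g CO₂ ÷ 44.009 g/mol = 0.051762 mol
mol H = 2 × 1.166 g H₂O ÷ 18.015 g/mol = 0.12945 mol
mol N = 2 × 0.1208 g N₂ ÷ 28.014 g/mol = 0.0086243 mol
mass O = 1.425 − (0.62172 + 0.13048 + 0.12080) = 0.55200 g → mol O = 0.55200 ÷ 15.999 = 0.034502 mol
Divide by the smallest (0.0086243 mol): C 6.002, H 15.010, N 1.000, O 4.001

C6H15NO4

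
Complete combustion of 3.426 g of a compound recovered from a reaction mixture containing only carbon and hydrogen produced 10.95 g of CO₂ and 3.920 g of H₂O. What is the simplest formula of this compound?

C4H7

mol C = 10.95 g CO₂ ÷ 44.009 g/mol = 0.24881 mol
mol H = 2 × 3.920 g H₂O ÷ 18.015 g/mol = 0.43519 mol
Divide by the smallest (0.24881 mol): C 1.000, H 1.749
Multiplying each by 4 gives whole numbers: C 4.00, H 7.00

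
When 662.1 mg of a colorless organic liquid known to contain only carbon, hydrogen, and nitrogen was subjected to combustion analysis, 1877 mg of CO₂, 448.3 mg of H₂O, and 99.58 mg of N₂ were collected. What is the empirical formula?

mol C = 1.877 g CO₂ ÷ 44.009 g/mol = 0.042650 mol
mol H = 2 × 0.4483 g H₂O ÷ 18.015 g/mol = 0.049770 mol
mol N = 2 × 0.09958 g N₂ ÷ 28.014 g/mol = 0.0071093 mol
Divide by the smallest (0.0071093 mol): C 5.999, H 7.001, N 1.000

C6H7N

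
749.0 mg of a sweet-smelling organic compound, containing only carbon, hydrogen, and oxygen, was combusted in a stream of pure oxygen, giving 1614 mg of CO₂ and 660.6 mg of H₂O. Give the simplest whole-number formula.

mol C = 1.614 g CO₂ ÷ 44.009 g/mol = 0.036674 mol
mol H = 2 × 0.6606 g H₂O ÷ 18.015 g/mol = 0.073339 mol
mass O = 0.7490 − (0.44050 + 0.073926) = 0.23458 g → mol O = 0.23458 ÷ 15.999 = 0.014662 mol
Divide by the smallest (0.014662 mol): C 2.501, H 5.002, O 1.000
Multiplying each by 2 gives whole numbers: C 5.00, H 10.00, O 2.00

C5H10O2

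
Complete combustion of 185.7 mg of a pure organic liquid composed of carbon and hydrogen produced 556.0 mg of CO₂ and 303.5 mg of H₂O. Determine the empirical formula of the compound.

C3H8

mol C = 0.5560 g CO₂ ÷ 44.009 g/mol = 0.012634 mol
mol H = 2 × 0.3035 g H₂O ÷ 18.015 g/mol = 0.033694 mol
Divide by the smallest (0.012634 mol): C 1.000, H 2.667
Multiplying each by 3 gives whole numbers: C 3.00, H 8.00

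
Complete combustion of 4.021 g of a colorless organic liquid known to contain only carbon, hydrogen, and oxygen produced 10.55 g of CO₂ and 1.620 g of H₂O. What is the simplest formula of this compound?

C4H3O

mol C = 10.55 g CO₂ ÷ 44.009 g/mol = 0.23972 mol
mol H = 2 × 1.620 g H₂O ÷ 18.015 g/mol = 0.17985 mol
mass O = 4.021 − (2.8793 + 0.18129) = 0.96039 g → mol O = 0.96039 ÷ 15.999 = 0.060028 mol
Divide by the smallest (0.060028 mol): C 3.994, H 2.996, O 1.000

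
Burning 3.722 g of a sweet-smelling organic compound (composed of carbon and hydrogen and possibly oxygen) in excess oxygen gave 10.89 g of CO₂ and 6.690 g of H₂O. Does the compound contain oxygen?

mol C = 10.89 g CO₂ ÷ 44.009 g/mol = 0.24745 mol
mol H = 2 × 6.690 g H₂O ÷ 18.015 g/mol = 0.74271 mol
C and H together account for 3.7208 g — essentially the entire 3.722 g sample — so the compound contains no oxygen.

no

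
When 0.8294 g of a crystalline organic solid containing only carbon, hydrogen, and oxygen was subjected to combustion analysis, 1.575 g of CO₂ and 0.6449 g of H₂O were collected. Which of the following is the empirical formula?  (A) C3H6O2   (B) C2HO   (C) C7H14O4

(C) C7H14O4

mol C = 1.575 g CO₂ ÷ 44.009 g/mol = 0.035788 mol
mol H = 2 × 0.6449 g H₂O ÷ 18.015 g/mol = 0.071596 mol
mass O = 0.8294 − (0.42985 + 0.072169) = 0.32738 g → mol O = 0.32738 ÷ 15.999 = 0.020463 mol
Divide by the smallest (0.020463 mol): C 1.749, H 3.499, O 1.000
Multiplying each by 4 gives whole numbers: C 7.00, H 14.00, O 4.00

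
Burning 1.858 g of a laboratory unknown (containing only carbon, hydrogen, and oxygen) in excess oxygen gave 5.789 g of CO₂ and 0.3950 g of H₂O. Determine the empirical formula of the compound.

mol C = 5.789 g CO₂ ÷ 44.009 g/mol = 0.13154 mol
mol H = 2 × 0.3950 g H₂O ÷ 18.015 g/mol = 0.043852 mol
mass O = 1.858 − (1.5799 + 0.044203) = 0.23385 g → mol O = 0.23385 ÷ 15.999 = 0.014617 mol
Divide by the smallest (0.014617 mol): C 8.999, H 3.000, O 1.000

C9H3O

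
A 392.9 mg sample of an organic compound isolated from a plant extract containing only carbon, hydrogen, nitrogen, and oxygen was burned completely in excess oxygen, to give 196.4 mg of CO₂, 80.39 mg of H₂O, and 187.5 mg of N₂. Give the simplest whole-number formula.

mol C = 0.1964 g CO₂ ÷ 44.009 g/mol = 0.0044627 mol
mol H = 2 × 0.08039 g H₂O ÷ 18.015 g/mol = 0.0089248 mol
mol N = 2 × 0.1875 g N₂ ÷ 28.014 g/mol = 0.013386 mol
mass O = 0.3929 − (0.053602 + 0.0089962 + 0.18750) = 0.14280 g → mol O = 0.14280 ÷ 15.999 = 0.0089257 mol
Divide by the smallest (0.0044627 mol): C 1.000, H 2.000, N 3.000, O 2.000

CH2N3O2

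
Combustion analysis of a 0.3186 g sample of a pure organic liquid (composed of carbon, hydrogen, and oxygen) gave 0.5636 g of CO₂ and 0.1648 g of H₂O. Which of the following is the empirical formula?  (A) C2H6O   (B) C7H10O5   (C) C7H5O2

(B) C7H10O5

mol C = 0.5636 g CO₂ ÷ 44.009 g/mol = 0.012806 mol
mol H = 2 × 0.1648 g H₂O ÷ 18.015 g/mol = 0.018296 mol
mass O = 0.3186 − (0.15382 + 0.018442) = 0.14634 g → mol O = 0.14634 ÷ 15.999 = 0.0091468 mol
Divide by the smallest (0.0091468 mol): C 1.400, H 2.000, O 1.000
Multiplying each by 5 gives whole numbers: C 7.00, H 10.00, O 5.00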